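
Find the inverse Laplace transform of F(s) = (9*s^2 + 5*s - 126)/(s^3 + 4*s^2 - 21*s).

Factor the denominator: s^3 + 4*s^2 - 21*s = s*(s - 3)*(s + 7).
Partial fraction decomposition gives [4/(s + 7)] + [6/s] + [-1/(s - 3)].
Invert each term: 4/(s + 7) ↔ 4e^(-7t); 6/(s - 0) ↔ 6e^(0t); -1/(s - 3) ↔ -e^(3t).

-exp(3*t) + 6 + 4*exp(-7*t)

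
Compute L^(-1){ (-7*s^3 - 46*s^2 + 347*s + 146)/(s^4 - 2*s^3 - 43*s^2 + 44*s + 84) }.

Factor the denominator: s^4 - 2*s^3 - 43*s^2 + 44*s + 84 = (s - 7)*(s - 2)*(s + 1)*(s + 6).
Partial fraction decomposition gives [-5/(s - 2)] + [-4/(s - 7)] + [4/(s + 6)] + [-2/(s + 1)].
Invert each term: -5/(s - 2) ↔ -5e^(2t); -4/(s - 7) ↔ -4e^(7t); 4/(s + 6) ↔ 4e^(-6t); -2/(s + 1) ↔ -2e^(-t).

-4*exp(7*t) - 5*exp(2*t) - 2*exp(-t) + 4*exp(-6*t)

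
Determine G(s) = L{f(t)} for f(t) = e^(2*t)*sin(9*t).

G(s) = 9/((s - 2)^2 + 81)

L{sin(9t)} = 9/(s^2 + 81).
By the first shifting theorem, multiplying by e^(2t) replaces s with s - 2.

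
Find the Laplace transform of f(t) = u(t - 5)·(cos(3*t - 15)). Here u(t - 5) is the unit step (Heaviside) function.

s*exp(-5*s)/(s^2 + 9)

By the second shifting theorem, L{u(t - c)·g(t - c)} = e^(-cs)·G(s) with c = 5 and G(s) = L{g(t)}.
L{cos(3t)} = s/(s^2 + 9).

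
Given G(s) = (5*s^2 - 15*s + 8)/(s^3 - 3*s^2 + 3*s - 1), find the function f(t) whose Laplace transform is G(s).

f(t) = -t^2*exp(t) - 5*t*exp(t) + 5*exp(t)

Factor the denominator: s^3 - 3*s^2 + 3*s - 1 = (s - 1)^3.
Partial fraction decomposition gives [5/(s - 1)] + [-5/(s - 1)^2] + [-2/(s - 1)^3].
Invert each term: 5/(s - 1) ↔ 5e^(t); -5/(s - 1)^2 ↔ -5t·e^(t); -2/(s - 1)^3 ↔ (-1)t^2·e^(t).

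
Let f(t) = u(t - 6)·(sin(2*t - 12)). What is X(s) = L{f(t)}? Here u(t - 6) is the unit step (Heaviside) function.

X(s) = 2*exp(-6*s)/(s^2 + 4)

By the second shifting theorem, L{u(t - c)·g(t - c)} = e^(-cs)·G(s) with c = 6 and G(s) = L{g(t)}.
L{sin(2t)} = 2/(s^2 + 4).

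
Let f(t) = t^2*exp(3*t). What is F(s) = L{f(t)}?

F(s) = 2/(s - 3)^3

L{e^(3t)} = 1/(s - 3).
Then apply L{t^2·g(t)} = (-1)^2 d^2/ds^2[G(s)] with G(s) = 1/(s - 3):
differentiating 2 times and applying the sign gives 2/(s - 3)^3.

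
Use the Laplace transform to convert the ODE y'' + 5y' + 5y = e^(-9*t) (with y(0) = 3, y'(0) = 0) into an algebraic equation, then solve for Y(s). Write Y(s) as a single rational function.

Transform both sides with L{·}.
With L{y''} = s^2 Y - s·y(0) - y'(0) and L{y'} = sY - y(0), with y(0) = 3, y'(0) = 0: the LHS transforms to (s^2 + 5*s + 5)Y - (3*s + 15).
The right side is L{e^(-9*t)} = 1/(s + 9).
So (s^2 + 5*s + 5)Y = 1/(s + 9) + (3*s + 15).
Divide through and combine into a single rational function.

Y(s) = (3*s^2 + 42*s + 136)/(s^3 + 14*s^2 + 50*s + 45)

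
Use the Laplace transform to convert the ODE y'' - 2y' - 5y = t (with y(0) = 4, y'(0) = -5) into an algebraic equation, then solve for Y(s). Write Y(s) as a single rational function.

Y(s) = (4*s^3 - 13*s^2 + 1)/(s^4 - 2*s^3 - 5*s^2)

Transform both sides with L{·}.
The derivative rules (L{y''} = s^2 Y - s·y(0) - y'(0) and L{y'} = sY - y(0), with y(0) = 4, y'(0) = -5) turn the left side into (s^2 - 2*s - 5)Y - (4*s - 13).
The right side is L{t} = s^(-2).
So (s^2 - 2*s - 5)Y = s^(-2) + (4*s - 13).
Divide through and combine into a single rational function.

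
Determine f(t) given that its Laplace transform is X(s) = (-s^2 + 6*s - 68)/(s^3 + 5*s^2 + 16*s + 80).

f(t) = -sin(4*t) + 2*cos(4*t) - 3*exp(-5*t)

Factor the denominator: s^3 + 5*s^2 + 16*s + 80 = (s + 5)*(s^2 + 16).
Partial fraction decomposition gives [-3/(s + 5)] + [2*s/(s^2 + 16)] + [-4/(s^2 + 16)].
Invert each term: -3/(s + 5) ↔ -3e^(-5t); 2·s/(s^2 + 16) ↔ 2cos(4t); -1·4/(s^2 + 16) ↔ -sin(4t).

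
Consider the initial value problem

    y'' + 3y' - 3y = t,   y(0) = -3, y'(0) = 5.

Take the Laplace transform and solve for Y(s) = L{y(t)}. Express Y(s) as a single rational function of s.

Laplace-transform each side.
The derivative rules (L{y''} = s^2 Y - s·y(0) - y'(0) and L{y'} = sY - y(0), with y(0) = -3, y'(0) = 5) turn the left side into (s^2 + 3*s - 3)Y - (-3*s - 4).
The right side is L{t} = s^(-2).
So (s^2 + 3*s - 3)Y = s^(-2) + (-3*s - 4).
Isolate Y and clear denominators.

Y(s) = (-3*s^3 - 4*s^2 + 1)/(s^4 + 3*s^3 - 3*s^2)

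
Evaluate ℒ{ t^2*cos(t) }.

L{cos(t)} = s/(s^2 + 1).
Then apply L{t^2·g(t)} = (-1)^2 d^2/ds^2[G(s)] with G(s) = s/(s^2 + 1):
differentiating 2 times and applying the sign gives 2*s*(s^2 - 3)/(s^2 + 1)^3.

2*s*(s^2 - 3)/(s^2 + 1)^3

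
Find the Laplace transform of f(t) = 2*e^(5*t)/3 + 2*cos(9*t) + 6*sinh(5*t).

The transform is linear, so treat each term independently.
(2/3)·[L{e^(5t)} = 1/(s - 5)]; (2)·[L{cos(9t)} = s/(s^2 + 81)]; (6)·[L{sinh(5t)} = 5/(s^2 - 25)].

2*s/(s^2 + 81) + 30/(s^2 - 25) + 2/(3*(s - 5))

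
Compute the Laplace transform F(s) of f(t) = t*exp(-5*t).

L{e^(-5t)} = 1/(s + 5).
Then apply L{t·g(t)} = -d/ds[G(s)] with G(s) = 1/(s + 5):
differentiating 1 time and applying the sign gives (s + 5)^(-2).

F(s) = (s + 5)^(-2)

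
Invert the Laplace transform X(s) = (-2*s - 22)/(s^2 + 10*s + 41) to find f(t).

Complete the square in the denominator: s^2 + 10*s + 41 = (s + 5)^2 + 4^2.
Split the numerator to match: -2*s - 22 = -2·(s + 5) - 3·4.
Invert each term: -2·(s + 5)/((s + 5)^2 + 16) ↔ -2e^(-5t)cos(4t); -3·4/((s + 5)^2 + 16) ↔ -3e^(-5t)sin(4t).

f(t) = -3*exp(-5*t)*sin(4*t) - 2*exp(-5*t)*cos(4*t)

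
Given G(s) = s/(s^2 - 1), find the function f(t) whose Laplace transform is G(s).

Since L{cosh(t)} = s/(s^2 - 1), the inverse is cosh(t).

f(t) = cosh(t)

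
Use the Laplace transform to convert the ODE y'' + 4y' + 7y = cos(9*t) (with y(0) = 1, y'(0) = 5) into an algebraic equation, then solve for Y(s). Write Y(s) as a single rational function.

Y(s) = (s^3 + 9*s^2 + 82*s + 729)/(s^4 + 4*s^3 + 88*s^2 + 324*s + 567)

Laplace-transform each side.
With L{y''} = s^2 Y - s·y(0) - y'(0) and L{y'} = sY - y(0), with y(0) = 1, y'(0) = 5: the LHS transforms to (s^2 + 4*s + 7)Y - (s + 9).
The right side is L{cos(9*t)} = s/(s^2 + 81).
So (s^2 + 4*s + 7)Y = s/(s^2 + 81) + (s + 9).
Isolate Y and clear denominators.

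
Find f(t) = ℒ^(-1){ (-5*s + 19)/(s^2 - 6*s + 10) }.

Complete the square in the denominator: s^2 - 6*s + 10 = (s - 3)^2 + 1^2.
Split the numerator to match: -5*s + 19 = -5·(s - 3) + 4·1.
Invert each term: -5·(s - 3)/((s - 3)^2 + 1) ↔ -5e^(3t)cos(t); 4·1/((s - 3)^2 + 1) ↔ 4e^(3t)sin(t).

f(t) = 4*exp(3*t)*sin(t) - 5*exp(3*t)*cos(t)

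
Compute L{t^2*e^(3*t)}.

L{e^(3t)} = 1/(s - 3).
Then apply L{t^2·g(t)} = (-1)^2 d^2/ds^2[H(s)] with H(s) = 1/(s - 3):
differentiating 2 times and applying the sign gives 2/(s - 3)^3.

2/(s - 3)^3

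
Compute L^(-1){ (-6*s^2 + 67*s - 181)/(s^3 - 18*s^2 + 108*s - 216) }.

Factor the denominator: s^3 - 18*s^2 + 108*s - 216 = (s - 6)^3.
Partial fraction decomposition gives [-6/(s - 6)] + [-5/(s - 6)^2] + [5/(s - 6)^3].
Invert each term: -6/(s - 6) ↔ -6e^(6t); -5/(s - 6)^2 ↔ -5t·e^(6t); 5/(s - 6)^3 ↔ (5/2)t^2·e^(6t).

5*t^2*exp(6*t)/2 - 5*t*exp(6*t) - 6*exp(6*t)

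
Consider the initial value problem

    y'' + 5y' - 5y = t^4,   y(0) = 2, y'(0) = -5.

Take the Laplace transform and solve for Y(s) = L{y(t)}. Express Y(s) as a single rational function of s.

Take the Laplace transform of both sides.
With L{y''} = s^2 Y - s·y(0) - y'(0) and L{y'} = sY - y(0), with y(0) = 2, y'(0) = -5: the LHS transforms to (s^2 + 5*s - 5)Y - (2*s + 5).
The right side is L{t^4} = 24/s^5.
So (s^2 + 5*s - 5)Y = 24/s^5 + (2*s + 5).
Divide through and combine into a single rational function.

Y(s) = (2*s^6 + 5*s^5 + 24)/(s^7 + 5*s^6 - 5*s^5)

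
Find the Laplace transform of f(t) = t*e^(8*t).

L{e^(8t)} = 1/(s - 8).
Then apply L{t·g(t)} = -d/ds[G(s)] with G(s) = 1/(s - 8):
differentiating 1 time and applying the sign gives (s - 8)^(-2).

(s - 8)^(-2)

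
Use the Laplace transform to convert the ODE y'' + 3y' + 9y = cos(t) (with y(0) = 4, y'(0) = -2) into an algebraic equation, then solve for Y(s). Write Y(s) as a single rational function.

Y(s) = (4*s^3 + 10*s^2 + 5*s + 10)/(s^4 + 3*s^3 + 10*s^2 + 3*s + 9)

Transform both sides with L{·}.
With L{y''} = s^2 Y - s·y(0) - y'(0) and L{y'} = sY - y(0), with y(0) = 4, y'(0) = -2: the LHS transforms to (s^2 + 3*s + 9)Y - (4*s + 10).
The right side is L{cos(t)} = s/(s^2 + 1).
So (s^2 + 3*s + 9)Y = s/(s^2 + 1) + (4*s + 10).
Divide through and combine into a single rational function.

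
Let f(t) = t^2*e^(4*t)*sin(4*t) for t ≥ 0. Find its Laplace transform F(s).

L{sin(4t)} = 4/(s^2 + 16).
Multiplying by e^(4t) shifts s → s - 4, so L{e^(4*t)*sin(4*t)} = 4/((s - 4)^2 + 16).
Then apply L{t^2·g(t)} = (-1)^2 d^2/ds^2[G(s)] with G(s) = 4/((s - 4)^2 + 16):
differentiating 2 times and applying the sign gives 8*(3*s^2 - 24*s + 32)/(s^2 - 8*s + 32)^3.

F(s) = 8*(3*s^2 - 24*s + 32)/(s^2 - 8*s + 32)^3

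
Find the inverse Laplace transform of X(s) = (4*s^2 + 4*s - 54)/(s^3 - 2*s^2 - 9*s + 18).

-exp(3*t) + 6*exp(2*t) - exp(-3*t)

Factor the denominator: s^3 - 2*s^2 - 9*s + 18 = (s - 3)*(s - 2)*(s + 3).
Partial fraction decomposition gives [6/(s - 2)] + [-1/(s - 3)] + [-1/(s + 3)].
Invert each term: 6/(s - 2) ↔ 6e^(2t); -1/(s - 3) ↔ -e^(3t); -1/(s + 3) ↔ -e^(-3t).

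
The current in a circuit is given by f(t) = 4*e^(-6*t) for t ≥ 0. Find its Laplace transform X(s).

X(s) = 4/(s + 6)

L{4} = 4/s.
By the first shifting theorem, multiplying by e^(-6t) replaces s with s + 6.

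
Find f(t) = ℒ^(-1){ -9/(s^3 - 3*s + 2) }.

Factor the denominator: s^3 - 3*s + 2 = (s - 1)^2*(s + 2).
Partial fraction decomposition gives [1/(s - 1)] + [-3/(s - 1)^2] + [-1/(s + 2)].
Invert each term: 1/(s - 1) ↔ e^(t); -3/(s - 1)^2 ↔ -3t·e^(t); -1/(s + 2) ↔ -e^(-2t).

f(t) = -3*t*exp(t) + exp(t) - exp(-2*t)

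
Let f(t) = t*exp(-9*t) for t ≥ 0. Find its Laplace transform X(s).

X(s) = (s + 9)^(-2)

L{e^(-9t)} = 1/(s + 9).
Then apply L{t·g(t)} = -d/ds[G(s)] with G(s) = 1/(s + 9):
differentiating 1 time and applying the sign gives (s + 9)^(-2).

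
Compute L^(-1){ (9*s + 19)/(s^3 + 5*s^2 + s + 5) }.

Factor the denominator: s^3 + 5*s^2 + s + 5 = (s + 5)*(s^2 + 1).
Partial fraction decomposition gives [-1/(s + 5)] + [s/(s^2 + 1)] + [4/(s^2 + 1)].
Invert each term: -1/(s + 5) ↔ -e^(-5t); 1·s/(s^2 + 1) ↔ cos(t); 4·1/(s^2 + 1) ↔ 4sin(t).

4*sin(t) + cos(t) - exp(-5*t)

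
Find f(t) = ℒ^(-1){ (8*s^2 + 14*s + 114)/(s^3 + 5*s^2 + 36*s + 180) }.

Factor the denominator: s^3 + 5*s^2 + 36*s + 180 = (s + 5)*(s^2 + 36).
Partial fraction decomposition gives [4/(s + 5)] + [4*s/(s^2 + 36)] + [-6/(s^2 + 36)].
Invert each term: 4/(s + 5) ↔ 4e^(-5t); 4·s/(s^2 + 36) ↔ 4cos(6t); -1·6/(s^2 + 36) ↔ -sin(6t).

f(t) = -sin(6*t) + 4*cos(6*t) + 4*exp(-5*t)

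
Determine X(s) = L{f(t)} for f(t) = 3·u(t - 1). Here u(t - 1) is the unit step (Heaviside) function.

By the second shifting theorem, L{u(t - c)·g(t - c)} = e^(-cs)·G(s) with c = 1 and G(s) = L{g(t)}.
L{3} = 3/s.

X(s) = 3*exp(-s)/s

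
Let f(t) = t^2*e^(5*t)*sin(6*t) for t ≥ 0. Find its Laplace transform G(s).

L{sin(6t)} = 6/(s^2 + 36).
Multiplying by e^(5t) shifts s → s - 5, so L{e^(5*t)*sin(6*t)} = 6/((s - 5)^2 + 36).
Then apply L{t^2·g(t)} = (-1)^2 d^2/ds^2[H(s)] with H(s) = 6/((s - 5)^2 + 36):
differentiating 2 times and applying the sign gives 36*(s^2 - 10*s + 13)/(s^2 - 10*s + 61)^3.

G(s) = 36*(s^2 - 10*s + 13)/(s^2 - 10*s + 61)^3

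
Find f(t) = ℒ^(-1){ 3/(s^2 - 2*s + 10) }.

Rewrite the denominator: s^2 - 2*s + 10 = (s - 1)^2 + 9.
The form in (s - 1) signals a first-shifting-theorem factor e^(t).
Since L{sin(3t)} = 3/(s^2 + 9), the inverse is e^(t)*sin(3*t).

f(t) = exp(t)*sin(3*t)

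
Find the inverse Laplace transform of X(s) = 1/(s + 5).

exp(-5*t)

Since L{e^(-5t)} = 1/(s + 5), the inverse is exp(-5*t).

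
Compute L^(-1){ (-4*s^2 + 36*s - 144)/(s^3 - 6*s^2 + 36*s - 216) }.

Factor the denominator: s^3 - 6*s^2 + 36*s - 216 = (s - 6)*(s^2 + 36).
Partial fraction decomposition gives [-1/(s - 6)] + [-3*s/(s^2 + 36)] + [18/(s^2 + 36)].
Invert each term: -1/(s - 6) ↔ -e^(6t); -3·s/(s^2 + 36) ↔ -3cos(6t); 3·6/(s^2 + 36) ↔ 3sin(6t).

-exp(6*t) + 3*sin(6*t) - 3*cos(6*t)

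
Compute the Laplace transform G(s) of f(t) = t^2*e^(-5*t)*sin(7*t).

L{sin(7t)} = 7/(s^2 + 49).
Multiplying by e^(-5t) shifts s → s + 5, so L{e^(-5*t)*sin(7*t)} = 7/((s + 5)^2 + 49).
Then apply L{t^2·g(t)} = (-1)^2 d^2/ds^2[H(s)] with H(s) = 7/((s + 5)^2 + 49):
differentiating 2 times and applying the sign gives 14*(3*s^2 + 30*s + 26)/(s^2 + 10*s + 74)^3.

G(s) = 14*(3*s^2 + 30*s + 26)/(s^2 + 10*s + 74)^3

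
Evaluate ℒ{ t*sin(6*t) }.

12*s/(s^2 + 36)^2

L{sin(6t)} = 6/(s^2 + 36).
Then apply L{t·g(t)} = -d/ds[G(s)] with G(s) = 6/(s^2 + 36):
differentiating 1 time and applying the sign gives 12*s/(s^2 + 36)^2.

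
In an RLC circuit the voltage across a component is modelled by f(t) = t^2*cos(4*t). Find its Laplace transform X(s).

X(s) = 2*s*(s^2 - 48)/(s^2 + 16)^3

L{cos(4t)} = s/(s^2 + 16).
Then apply L{t^2·g(t)} = (-1)^2 d^2/ds^2[G(s)] with G(s) = s/(s^2 + 16):
differentiating 2 times and applying the sign gives 2*s*(s^2 - 48)/(s^2 + 16)^3.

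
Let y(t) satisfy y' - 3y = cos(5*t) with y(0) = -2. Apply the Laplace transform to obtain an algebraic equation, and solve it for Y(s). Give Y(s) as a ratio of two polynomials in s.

Take the Laplace transform of both sides.
With L{y'} = sY - y(0) = sY - (-2): the LHS transforms to (s - 3)Y - (-2).
The right side is L{cos(5*t)} = s/(s^2 + 25).
So (s - 3)Y = s/(s^2 + 25) + (-2).
Divide through and combine into a single rational function.

Y(s) = (-2*s^2 + s - 50)/(s^3 - 3*s^2 + 25*s - 75)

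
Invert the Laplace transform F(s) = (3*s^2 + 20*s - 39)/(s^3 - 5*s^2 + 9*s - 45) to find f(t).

f(t) = 4*exp(5*t) + 5*sin(3*t) - cos(3*t)

Factor the denominator: s^3 - 5*s^2 + 9*s - 45 = (s - 5)*(s^2 + 9).
Partial fraction decomposition gives [4/(s - 5)] + [-s/(s^2 + 9)] + [15/(s^2 + 9)].
Invert each term: 4/(s - 5) ↔ 4e^(5t); -1·s/(s^2 + 9) ↔ -cos(3t); 5·3/(s^2 + 9) ↔ 5sin(3t).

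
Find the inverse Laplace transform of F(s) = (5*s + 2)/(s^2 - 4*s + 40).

2*exp(2*t)*sin(6*t) + 5*exp(2*t)*cos(6*t)

Complete the square in the denominator: s^2 - 4*s + 40 = (s - 2)^2 + 6^2.
Split the numerator to match: 5*s + 2 = 5·(s - 2) + 2·6.
Invert each term: 5·(s - 2)/((s - 2)^2 + 36) ↔ 5e^(2t)cos(6t); 2·6/((s - 2)^2 + 36) ↔ 2e^(2t)sin(6t).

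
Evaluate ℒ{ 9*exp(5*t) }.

L{9} = 9/s.
By the first shifting theorem, multiplying by e^(5t) replaces s with s - 5.

9/(s - 5)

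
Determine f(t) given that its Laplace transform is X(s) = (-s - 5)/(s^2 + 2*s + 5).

Complete the square in the denominator: s^2 + 2*s + 5 = (s + 1)^2 + 2^2.
Split the numerator to match: -s - 5 = -1·(s + 1) - 2·2.
Invert each term: -1·(s + 1)/((s + 1)^2 + 4) ↔ -e^(-t)cos(2t); -2·2/((s + 1)^2 + 4) ↔ -2e^(-t)sin(2t).

f(t) = -2*exp(-t)*sin(2*t) - exp(-t)*cos(2*t)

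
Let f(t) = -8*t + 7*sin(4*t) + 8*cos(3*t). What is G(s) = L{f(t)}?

G(s) = 8*s/(s^2 + 9) + 28/(s^2 + 16) - 8/s^2

The transform is linear, so treat each term independently.
(-8)·[L{t} = 1!/s^2 = 1/s^2]; (8)·[L{cos(3t)} = s/(s^2 + 9)]; (7)·[L{sin(4t)} = 4/(s^2 + 16)].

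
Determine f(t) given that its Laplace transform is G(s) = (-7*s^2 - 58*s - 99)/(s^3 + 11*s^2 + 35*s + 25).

Factor the denominator: s^3 + 11*s^2 + 35*s + 25 = (s + 1)*(s + 5)^2.
Partial fraction decomposition gives [-4/(s + 5)] + [-4/(s + 5)^2] + [-3/(s + 1)].
Invert each term: -4/(s + 5) ↔ -4e^(-5t); -4/(s + 5)^2 ↔ -4t·e^(-5t); -3/(s + 1) ↔ -3e^(-t).

f(t) = -4*t*exp(-5*t) - 3*exp(-t) - 4*exp(-5*t)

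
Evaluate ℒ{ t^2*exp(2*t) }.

L{e^(2t)} = 1/(s - 2).
Then apply L{t^2·g(t)} = (-1)^2 d^2/ds^2[G(s)] with G(s) = 1/(s - 2):
differentiating 2 times and applying the sign gives 2/(s - 2)^3.

2/(s - 2)^3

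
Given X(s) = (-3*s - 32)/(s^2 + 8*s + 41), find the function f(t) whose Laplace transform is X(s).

Complete the square in the denominator: s^2 + 8*s + 41 = (s + 4)^2 + 5^2.
Split the numerator to match: -3*s - 32 = -3·(s + 4) - 4·5.
Invert each term: -3·(s + 4)/((s + 4)^2 + 25) ↔ -3e^(-4t)cos(5t); -4·5/((s + 4)^2 + 25) ↔ -4e^(-4t)sin(5t).

f(t) = -4*exp(-4*t)*sin(5*t) - 3*exp(-4*t)*cos(5*t)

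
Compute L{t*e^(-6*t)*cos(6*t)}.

L{cos(6t)} = s/(s^2 + 36).
Multiplying by e^(-6t) shifts s → s + 6, so L{e^(-6*t)*cos(6*t)} = (s + 6)/((s + 6)^2 + 36).
Then apply L{t·g(t)} = -d/ds[G(s)] with G(s) = (s + 6)/((s + 6)^2 + 36):
differentiating 1 time and applying the sign gives s*(s + 12)/(s^2 + 12*s + 72)^2.

s*(s + 12)/(s^2 + 12*s + 72)^2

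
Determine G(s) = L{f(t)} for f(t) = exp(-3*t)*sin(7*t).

G(s) = 7/((s + 3)^2 + 49)

L{sin(7t)} = 7/(s^2 + 49).
By the first shifting theorem, multiplying by e^(-3t) replaces s with s + 3.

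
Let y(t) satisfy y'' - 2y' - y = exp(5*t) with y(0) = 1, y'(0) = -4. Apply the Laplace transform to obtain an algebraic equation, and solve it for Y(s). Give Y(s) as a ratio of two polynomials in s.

Take the Laplace transform of both sides.
The derivative rules (L{y''} = s^2 Y - s·y(0) - y'(0) and L{y'} = sY - y(0), with y(0) = 1, y'(0) = -4) turn the left side into (s^2 - 2*s - 1)Y - (s - 6).
The right side is L{exp(5*t)} = 1/(s - 5).
So (s^2 - 2*s - 1)Y = 1/(s - 5) + (s - 6).
Isolate Y and clear denominators.

Y(s) = (s^2 - 11*s + 31)/(s^3 - 7*s^2 + 9*s + 5)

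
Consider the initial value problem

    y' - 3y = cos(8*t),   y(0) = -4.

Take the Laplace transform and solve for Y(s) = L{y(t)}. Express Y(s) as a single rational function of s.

Y(s) = (-4*s^2 + s - 256)/(s^3 - 3*s^2 + 64*s - 192)

Laplace-transform each side.
The derivative rules (L{y'} = sY - y(0) = sY - (-4)) turn the left side into (s - 3)Y - (-4).
The right side is L{cos(8*t)} = s/(s^2 + 64).
So (s - 3)Y = s/(s^2 + 64) + (-4).
Solve for Y(s) and write it as one ratio of polynomials.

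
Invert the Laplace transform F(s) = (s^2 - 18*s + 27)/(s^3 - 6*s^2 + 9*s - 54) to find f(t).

f(t) = -exp(6*t) - 2*sin(3*t) + 2*cos(3*t)

Factor the denominator: s^3 - 6*s^2 + 9*s - 54 = (s - 6)*(s^2 + 9).
Partial fraction decomposition gives [-1/(s - 6)] + [2*s/(s^2 + 9)] + [-6/(s^2 + 9)].
Invert each term: -1/(s - 6) ↔ -e^(6t); 2·s/(s^2 + 9) ↔ 2cos(3t); -2·3/(s^2 + 9) ↔ -2sin(3t).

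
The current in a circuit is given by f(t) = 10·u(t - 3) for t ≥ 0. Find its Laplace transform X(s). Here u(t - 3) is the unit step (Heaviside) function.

By the second shifting theorem, L{u(t - c)·g(t - c)} = e^(-cs)·G(s) with c = 3 and G(s) = L{g(t)}.
L{10} = 10/s.

X(s) = 10*exp(-3*s)/s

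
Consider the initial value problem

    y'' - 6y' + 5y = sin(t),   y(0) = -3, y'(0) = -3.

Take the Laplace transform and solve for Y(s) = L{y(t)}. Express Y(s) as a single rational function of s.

Take the Laplace transform of both sides.
The derivative rules (L{y''} = s^2 Y - s·y(0) - y'(0) and L{y'} = sY - y(0), with y(0) = -3, y'(0) = -3) turn the left side into (s^2 - 6*s + 5)Y - (-3*s + 15).
The right side is L{sin(t)} = 1/(s^2 + 1).
So (s^2 - 6*s + 5)Y = 1/(s^2 + 1) + (-3*s + 15).
Isolate Y and clear denominators.

Y(s) = (-3*s^3 + 15*s^2 - 3*s + 16)/(s^4 - 6*s^3 + 6*s^2 - 6*s + 5)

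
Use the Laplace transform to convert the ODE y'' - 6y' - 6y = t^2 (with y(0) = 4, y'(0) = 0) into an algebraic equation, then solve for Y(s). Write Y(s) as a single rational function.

Y(s) = (4*s^4 - 24*s^3 + 2)/(s^5 - 6*s^4 - 6*s^3)

Transform both sides with L{·}.
Using L{y''} = s^2 Y - s·y(0) - y'(0) and L{y'} = sY - y(0), with y(0) = 4, y'(0) = 0, the left side becomes (s^2 - 6*s - 6)Y - (4*s - 24).
The right side is L{t^2} = 2/s^3.
So (s^2 - 6*s - 6)Y = 2/s^3 + (4*s - 24).
Isolate Y and clear denominators.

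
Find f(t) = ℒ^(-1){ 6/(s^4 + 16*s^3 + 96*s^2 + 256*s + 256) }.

f(t) = t^3*exp(-4*t)

Rewrite the denominator: s^4 + 16*s^3 + 96*s^2 + 256*s + 256 = (s + 4)^4.
The form in (s + 4) signals a first-shifting-theorem factor e^(-4t).
Since L{t^3} = 3!/s^4 = 6/s^4, the inverse is t^3*e^(-4*t).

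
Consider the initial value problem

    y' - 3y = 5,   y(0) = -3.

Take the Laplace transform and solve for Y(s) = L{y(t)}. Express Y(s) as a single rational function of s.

Take the Laplace transform of both sides.
The derivative rules (L{y'} = sY - y(0) = sY - (-3)) turn the left side into (s - 3)Y - (-3).
The right side is L{5} = 5/s.
So (s - 3)Y = 5/s + (-3).
Isolate Y and clear denominators.

Y(s) = (-3*s + 5)/(s^2 - 3*s)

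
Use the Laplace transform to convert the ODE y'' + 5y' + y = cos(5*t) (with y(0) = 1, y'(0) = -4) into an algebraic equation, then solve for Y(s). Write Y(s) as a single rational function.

Apply the Laplace transform to the equation.
The derivative rules (L{y''} = s^2 Y - s·y(0) - y'(0) and L{y'} = sY - y(0), with y(0) = 1, y'(0) = -4) turn the left side into (s^2 + 5*s + 1)Y - (s + 1).
The right side is L{cos(5*t)} = s/(s^2 + 25).
So (s^2 + 5*s + 1)Y = s/(s^2 + 25) + (s + 1).
Isolate Y and clear denominators.

Y(s) = (s^3 + s^2 + 26*s + 25)/(s^4 + 5*s^3 + 26*s^2 + 125*s + 25)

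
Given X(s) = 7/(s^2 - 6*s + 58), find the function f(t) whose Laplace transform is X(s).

f(t) = exp(3*t)*sin(7*t)

Rewrite the denominator: s^2 - 6*s + 58 = (s - 3)^2 + 49.
The form in (s - 3) signals a first-shifting-theorem factor e^(3t).
Since L{sin(7t)} = 7/(s^2 + 49), the inverse is exp(3*t)*sin(7*t).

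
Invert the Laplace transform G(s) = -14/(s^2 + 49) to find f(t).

f(t) = -2*sin(7*t)

Since L{sin(7t)} = 7/(s^2 + 49), the inverse is sin(7*t), scaled by -2.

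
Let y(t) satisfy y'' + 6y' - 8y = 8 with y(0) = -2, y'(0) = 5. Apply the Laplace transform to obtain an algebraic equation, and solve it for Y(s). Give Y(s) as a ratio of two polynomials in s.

Y(s) = (-2*s^2 - 7*s + 8)/(s^3 + 6*s^2 - 8*s)

Laplace-transform each side.
Using L{y''} = s^2 Y - s·y(0) - y'(0) and L{y'} = sY - y(0), with y(0) = -2, y'(0) = 5, the left side becomes (s^2 + 6*s - 8)Y - (-2*s - 7).
The right side is L{8} = 8/s.
So (s^2 + 6*s - 8)Y = 8/s + (-2*s - 7).
Divide through and combine into a single rational function.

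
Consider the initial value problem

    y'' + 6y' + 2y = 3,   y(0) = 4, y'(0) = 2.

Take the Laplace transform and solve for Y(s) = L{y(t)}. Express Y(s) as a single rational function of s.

Laplace-transform each side.
With L{y''} = s^2 Y - s·y(0) - y'(0) and L{y'} = sY - y(0), with y(0) = 4, y'(0) = 2: the LHS transforms to (s^2 + 6*s + 2)Y - (4*s + 26).
The right side is L{3} = 3/s.
So (s^2 + 6*s + 2)Y = 3/s + (4*s + 26).
Isolate Y and clear denominators.

Y(s) = (4*s^2 + 26*s + 3)/(s^3 + 6*s^2 + 2*s)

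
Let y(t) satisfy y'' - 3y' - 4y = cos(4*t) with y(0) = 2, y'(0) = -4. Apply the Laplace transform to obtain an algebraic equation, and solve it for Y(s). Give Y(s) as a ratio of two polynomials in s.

Y(s) = (2*s^3 - 10*s^2 + 33*s - 160)/(s^4 - 3*s^3 + 12*s^2 - 48*s - 64)

Transform both sides with L{·}.
The derivative rules (L{y''} = s^2 Y - s·y(0) - y'(0) and L{y'} = sY - y(0), with y(0) = 2, y'(0) = -4) turn the left side into (s^2 - 3*s - 4)Y - (2*s - 10).
The right side is L{cos(4*t)} = s/(s^2 + 16).
So (s^2 - 3*s - 4)Y = s/(s^2 + 16) + (2*s - 10).
Divide through and combine into a single rational function.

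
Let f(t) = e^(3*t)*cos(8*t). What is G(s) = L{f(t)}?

G(s) = (s - 3)/((s - 3)^2 + 64)

L{cos(8t)} = s/(s^2 + 64).
By the first shifting theorem, multiplying by e^(3t) replaces s with s - 3.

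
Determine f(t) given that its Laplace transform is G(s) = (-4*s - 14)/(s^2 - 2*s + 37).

Complete the square in the denominator: s^2 - 2*s + 37 = (s - 1)^2 + 6^2.
Split the numerator to match: -4*s - 14 = -4·(s - 1) - 3·6.
Invert each term: -4·(s - 1)/((s - 1)^2 + 36) ↔ -4e^(t)cos(6t); -3·6/((s - 1)^2 + 36) ↔ -3e^(t)sin(6t).

f(t) = -3*exp(t)*sin(6*t) - 4*exp(t)*cos(6*t)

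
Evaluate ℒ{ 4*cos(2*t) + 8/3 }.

4*s/(s^2 + 4) + 8/(3*s)

Apply the Laplace transform termwise.
(4)·[L{cos(2t)} = s/(s^2 + 4)]; L{8/3} = (8/3)/s.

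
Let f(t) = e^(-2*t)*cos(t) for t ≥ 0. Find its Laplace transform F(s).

F(s) = (s + 2)/((s + 2)^2 + 1)

L{cos(t)} = s/(s^2 + 1).
By the first shifting theorem, multiplying by e^(-2t) replaces s with s + 2.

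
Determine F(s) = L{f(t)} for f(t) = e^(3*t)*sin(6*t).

L{sin(6t)} = 6/(s^2 + 36).
By the first shifting theorem, multiplying by e^(3t) replaces s with s - 3.

F(s) = 6/((s - 3)^2 + 36)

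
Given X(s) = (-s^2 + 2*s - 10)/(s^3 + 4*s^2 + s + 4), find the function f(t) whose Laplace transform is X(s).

Factor the denominator: s^3 + 4*s^2 + s + 4 = (s + 4)*(s^2 + 1).
Partial fraction decomposition gives [-2/(s + 4)] + [s/(s^2 + 1)] + [-2/(s^2 + 1)].
Invert each term: -2/(s + 4) ↔ -2e^(-4t); 1·s/(s^2 + 1) ↔ cos(t); -2·1/(s^2 + 1) ↔ -2sin(t).

f(t) = -2*sin(t) + cos(t) - 2*exp(-4*t)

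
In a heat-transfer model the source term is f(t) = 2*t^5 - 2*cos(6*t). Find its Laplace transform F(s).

F(s) = -2*s/(s^2 + 36) + 240/s^6

Apply the Laplace transform termwise.
(2)·[L{t^5} = 5!/s^6 = 120/s^6]; (-2)·[L{cos(6t)} = s/(s^2 + 36)].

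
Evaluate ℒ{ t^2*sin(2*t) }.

4*(3*s^2 - 4)/(s^2 + 4)^3

L{sin(2t)} = 2/(s^2 + 4).
Then apply L{t^2·g(t)} = (-1)^2 d^2/ds^2[G(s)] with G(s) = 2/(s^2 + 4):
differentiating 2 times and applying the sign gives 4*(3*s^2 - 4)/(s^2 + 4)^3.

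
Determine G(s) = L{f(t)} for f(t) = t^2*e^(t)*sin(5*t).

L{sin(5t)} = 5/(s^2 + 25).
Multiplying by e^(t) shifts s → s - 1, so L{e^(t)*sin(5*t)} = 5/((s - 1)^2 + 25).
Then apply L{t^2·g(t)} = (-1)^2 d^2/ds^2[H(s)] with H(s) = 5/((s - 1)^2 + 25):
differentiating 2 times and applying the sign gives 10*(3*s^2 - 6*s - 22)/(s^2 - 2*s + 26)^3.

G(s) = 10*(3*s^2 - 6*s - 22)/(s^2 - 2*s + 26)^3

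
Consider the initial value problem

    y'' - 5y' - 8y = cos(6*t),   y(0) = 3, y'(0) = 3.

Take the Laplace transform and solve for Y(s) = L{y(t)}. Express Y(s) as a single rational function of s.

Transform both sides with L{·}.
Using L{y''} = s^2 Y - s·y(0) - y'(0) and L{y'} = sY - y(0), with y(0) = 3, y'(0) = 3, the left side becomes (s^2 - 5*s - 8)Y - (3*s - 12).
The right side is L{cos(6*t)} = s/(s^2 + 36).
So (s^2 - 5*s - 8)Y = s/(s^2 + 36) + (3*s - 12).
Isolate Y and clear denominators.

Y(s) = (3*s^3 - 12*s^2 + 109*s - 432)/(s^4 - 5*s^3 + 28*s^2 - 180*s - 288)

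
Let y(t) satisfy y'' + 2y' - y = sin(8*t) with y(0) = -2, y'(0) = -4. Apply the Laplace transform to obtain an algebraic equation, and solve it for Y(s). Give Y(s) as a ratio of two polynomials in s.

Y(s) = (-2*s^3 - 8*s^2 - 128*s - 504)/(s^4 + 2*s^3 + 63*s^2 + 128*s - 64)

Laplace-transform each side.
Using L{y''} = s^2 Y - s·y(0) - y'(0) and L{y'} = sY - y(0), with y(0) = -2, y'(0) = -4, the left side becomes (s^2 + 2*s - 1)Y - (-2*s - 8).
The right side is L{sin(8*t)} = 8/(s^2 + 64).
So (s^2 + 2*s - 1)Y = 8/(s^2 + 64) + (-2*s - 8).
Solve for Y(s) and write it as one ratio of polynomials.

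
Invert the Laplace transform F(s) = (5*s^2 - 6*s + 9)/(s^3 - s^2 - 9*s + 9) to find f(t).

Factor the denominator: s^3 - s^2 - 9*s + 9 = (s - 3)*(s - 1)*(s + 3).
Partial fraction decomposition gives [-1/(s - 1)] + [3/(s + 3)] + [3/(s - 3)].
Invert each term: -1/(s - 1) ↔ -e^(t); 3/(s + 3) ↔ 3e^(-3t); 3/(s - 3) ↔ 3e^(3t).

f(t) = 3*exp(3*t) - exp(t) + 3*exp(-3*t)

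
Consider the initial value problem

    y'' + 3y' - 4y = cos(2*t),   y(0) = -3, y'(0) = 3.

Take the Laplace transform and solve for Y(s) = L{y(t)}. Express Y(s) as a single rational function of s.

Laplace-transform each side.
Using L{y''} = s^2 Y - s·y(0) - y'(0) and L{y'} = sY - y(0), with y(0) = -3, y'(0) = 3, the left side becomes (s^2 + 3*s - 4)Y - (-3*s - 6).
The right side is L{cos(2*t)} = s/(s^2 + 4).
So (s^2 + 3*s - 4)Y = s/(s^2 + 4) + (-3*s - 6).
Isolate Y and clear denominators.

Y(s) = (-3*s^3 - 6*s^2 - 11*s - 24)/(s^4 + 3*s^3 + 12*s - 16)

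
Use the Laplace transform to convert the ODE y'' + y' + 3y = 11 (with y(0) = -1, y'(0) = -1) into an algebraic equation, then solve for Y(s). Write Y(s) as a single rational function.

Laplace-transform each side.
The derivative rules (L{y''} = s^2 Y - s·y(0) - y'(0) and L{y'} = sY - y(0), with y(0) = -1, y'(0) = -1) turn the left side into (s^2 + s + 3)Y - (-s - 2).
The right side is L{11} = 11/s.
So (s^2 + s + 3)Y = 11/s + (-s - 2).
Isolate Y and clear denominators.

Y(s) = (-s^2 - 2*s + 11)/(s^3 + s^2 + 3*s)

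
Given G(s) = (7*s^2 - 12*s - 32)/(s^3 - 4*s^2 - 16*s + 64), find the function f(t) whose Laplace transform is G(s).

f(t) = 4*t*exp(4*t) + 5*exp(4*t) + 2*exp(-4*t)

Factor the denominator: s^3 - 4*s^2 - 16*s + 64 = (s - 4)^2*(s + 4).
Partial fraction decomposition gives [5/(s - 4)] + [4/(s - 4)^2] + [2/(s + 4)].
Invert each term: 5/(s - 4) ↔ 5e^(4t); 4/(s - 4)^2 ↔ 4t·e^(4t); 2/(s + 4) ↔ 2e^(-4t).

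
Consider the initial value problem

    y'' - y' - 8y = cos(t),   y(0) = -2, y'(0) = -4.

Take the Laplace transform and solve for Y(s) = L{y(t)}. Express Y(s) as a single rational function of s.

Y(s) = (-2*s^3 - 2*s^2 - s - 2)/(s^4 - s^3 - 7*s^2 - s - 8)

Laplace-transform each side.
The derivative rules (L{y''} = s^2 Y - s·y(0) - y'(0) and L{y'} = sY - y(0), with y(0) = -2, y'(0) = -4) turn the left side into (s^2 - s - 8)Y - (-2*s - 2).
The right side is L{cos(t)} = s/(s^2 + 1).
So (s^2 - s - 8)Y = s/(s^2 + 1) + (-2*s - 2).
Divide through and combine into a single rational function.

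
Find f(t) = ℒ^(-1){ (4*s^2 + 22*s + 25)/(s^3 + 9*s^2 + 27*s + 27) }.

f(t) = -5*t^2*exp(-3*t)/2 - 2*t*exp(-3*t) + 4*exp(-3*t)

Factor the denominator: s^3 + 9*s^2 + 27*s + 27 = (s + 3)^3.
Partial fraction decomposition gives [4/(s + 3)] + [-2/(s + 3)^2] + [-5/(s + 3)^3].
Invert each term: 4/(s + 3) ↔ 4e^(-3t); -2/(s + 3)^2 ↔ -2t·e^(-3t); -5/(s + 3)^3 ↔ (-5/2)t^2·e^(-3t).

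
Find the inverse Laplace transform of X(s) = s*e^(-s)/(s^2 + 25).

The factor e^(-s) signals a time shift by c = 1 (second shifting theorem).
L{cos(5t)} = s/(s^2 + 25), so L^-1{s/(s^2 + 25)} = cos(5*t).
Hence the inverse is u(t - 1) times that function evaluated at t - 1.

Heaviside(t - 1)*(cos(5*t - 5))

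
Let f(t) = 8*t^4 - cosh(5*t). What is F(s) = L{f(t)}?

F(s) = -s/(s^2 - 25) + 192/s^5

By linearity of the Laplace transform, transform each term separately.
(8)·[L{t^4} = 4!/s^5 = 24/s^5]; (-1)·[L{cosh(5t)} = s/(s^2 - 25)].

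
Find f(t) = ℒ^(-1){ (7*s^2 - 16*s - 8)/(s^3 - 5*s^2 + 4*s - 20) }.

f(t) = 3*exp(5*t) + 2*sin(2*t) + 4*cos(2*t)

Factor the denominator: s^3 - 5*s^2 + 4*s - 20 = (s - 5)*(s^2 + 4).
Partial fraction decomposition gives [3/(s - 5)] + [4*s/(s^2 + 4)] + [4/(s^2 + 4)].
Invert each term: 3/(s - 5) ↔ 3e^(5t); 4·s/(s^2 + 4) ↔ 4cos(2t); 2·2/(s^2 + 4) ↔ 2sin(2t).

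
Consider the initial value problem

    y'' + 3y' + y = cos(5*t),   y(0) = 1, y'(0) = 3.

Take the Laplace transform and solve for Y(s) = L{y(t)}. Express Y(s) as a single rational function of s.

Y(s) = (s^3 + 6*s^2 + 26*s + 150)/(s^4 + 3*s^3 + 26*s^2 + 75*s + 25)

Laplace-transform each side.
Using L{y''} = s^2 Y - s·y(0) - y'(0) and L{y'} = sY - y(0), with y(0) = 1, y'(0) = 3, the left side becomes (s^2 + 3*s + 1)Y - (s + 6).
The right side is L{cos(5*t)} = s/(s^2 + 25).
So (s^2 + 3*s + 1)Y = s/(s^2 + 25) + (s + 6).
Solve for Y(s) and write it as one ratio of polynomials.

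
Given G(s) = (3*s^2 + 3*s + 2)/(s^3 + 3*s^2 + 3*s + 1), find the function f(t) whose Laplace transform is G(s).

f(t) = t^2*exp(-t) - 3*t*exp(-t) + 3*exp(-t)

Factor the denominator: s^3 + 3*s^2 + 3*s + 1 = (s + 1)^3.
Partial fraction decomposition gives [3/(s + 1)] + [-3/(s + 1)^2] + [2/(s + 1)^3].
Invert each term: 3/(s + 1) ↔ 3e^(-t); -3/(s + 1)^2 ↔ -3t·e^(-t); 2/(s + 1)^3 ↔ (1)t^2·e^(-t).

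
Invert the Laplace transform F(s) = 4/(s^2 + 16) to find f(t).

Since L{sin(4t)} = 4/(s^2 + 16), the inverse is sin(4*t).

f(t) = sin(4*t)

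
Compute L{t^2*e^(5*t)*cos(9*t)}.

L{cos(9t)} = s/(s^2 + 81).
Multiplying by e^(5t) shifts s → s - 5, so L{e^(5*t)*cos(9*t)} = (s - 5)/((s - 5)^2 + 81).
Then apply L{t^2·g(t)} = (-1)^2 d^2/ds^2[G(s)] with G(s) = (s - 5)/((s - 5)^2 + 81):
differentiating 2 times and applying the sign gives 2*(s - 5)*(s^2 - 10*s - 218)/(s^2 - 10*s + 106)^3.

2*(s - 5)*(s^2 - 10*s - 218)/(s^2 - 10*s + 106)^3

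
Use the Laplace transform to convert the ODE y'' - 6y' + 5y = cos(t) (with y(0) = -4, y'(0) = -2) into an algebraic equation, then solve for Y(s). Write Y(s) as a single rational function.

Y(s) = (-4*s^3 + 22*s^2 - 3*s + 22)/(s^4 - 6*s^3 + 6*s^2 - 6*s + 5)

Take the Laplace transform of both sides.
With L{y''} = s^2 Y - s·y(0) - y'(0) and L{y'} = sY - y(0), with y(0) = -4, y'(0) = -2: the LHS transforms to (s^2 - 6*s + 5)Y - (-4*s + 22).
The right side is L{cos(t)} = s/(s^2 + 1).
So (s^2 - 6*s + 5)Y = s/(s^2 + 1) + (-4*s + 22).
Isolate Y and clear denominators.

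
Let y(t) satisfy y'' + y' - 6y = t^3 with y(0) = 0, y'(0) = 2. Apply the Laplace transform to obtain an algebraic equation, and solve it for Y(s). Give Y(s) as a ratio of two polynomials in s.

Y(s) = (2*s^4 + 6)/(s^6 + s^5 - 6*s^4)

Transform both sides with L{·}.
The derivative rules (L{y''} = s^2 Y - s·y(0) - y'(0) and L{y'} = sY - y(0), with y(0) = 0, y'(0) = 2) turn the left side into (s^2 + s - 6)Y - (2).
The right side is L{t^3} = 6/s^4.
So (s^2 + s - 6)Y = 6/s^4 + (2).
Solve for Y(s) and write it as one ratio of polynomials.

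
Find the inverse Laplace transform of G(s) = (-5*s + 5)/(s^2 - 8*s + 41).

Complete the square in the denominator: s^2 - 8*s + 41 = (s - 4)^2 + 5^2.
Split the numerator to match: -5*s + 5 = -5·(s - 4) - 3·5.
Invert each term: -5·(s - 4)/((s - 4)^2 + 25) ↔ -5e^(4t)cos(5t); -3·5/((s - 4)^2 + 25) ↔ -3e^(4t)sin(5t).

-3*exp(4*t)*sin(5*t) - 5*exp(4*t)*cos(5*t)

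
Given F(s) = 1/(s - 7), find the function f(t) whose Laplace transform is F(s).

Since L{e^(7t)} = 1/(s - 7), the inverse is exp(7*t).

f(t) = exp(7*t)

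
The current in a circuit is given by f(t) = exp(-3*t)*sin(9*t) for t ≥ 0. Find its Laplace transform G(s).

G(s) = 9/((s + 3)^2 + 81)

L{sin(9t)} = 9/(s^2 + 81).
By the first shifting theorem, multiplying by e^(-3t) replaces s with s + 3.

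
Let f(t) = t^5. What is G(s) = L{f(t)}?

G(s) = 120/s^6

L{t^5} = 5!/s^6 = 120/s^6.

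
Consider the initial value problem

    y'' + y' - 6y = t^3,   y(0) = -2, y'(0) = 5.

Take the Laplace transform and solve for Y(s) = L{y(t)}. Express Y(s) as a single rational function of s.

Take the Laplace transform of both sides.
Using L{y''} = s^2 Y - s·y(0) - y'(0) and L{y'} = sY - y(0), with y(0) = -2, y'(0) = 5, the left side becomes (s^2 + s - 6)Y - (-2*s + 3).
The right side is L{t^3} = 6/s^4.
So (s^2 + s - 6)Y = 6/s^4 + (-2*s + 3).
Divide through and combine into a single rational function.

Y(s) = (-2*s^5 + 3*s^4 + 6)/(s^6 + s^5 - 6*s^4)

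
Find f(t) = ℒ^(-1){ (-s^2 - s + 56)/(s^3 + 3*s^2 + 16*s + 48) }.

f(t) = 2*sin(4*t) - 3*cos(4*t) + 2*exp(-3*t)

Factor the denominator: s^3 + 3*s^2 + 16*s + 48 = (s + 3)*(s^2 + 16).
Partial fraction decomposition gives [2/(s + 3)] + [-3*s/(s^2 + 16)] + [8/(s^2 + 16)].
Invert each term: 2/(s + 3) ↔ 2e^(-3t); -3·s/(s^2 + 16) ↔ -3cos(4t); 2·4/(s^2 + 16) ↔ 2sin(4t).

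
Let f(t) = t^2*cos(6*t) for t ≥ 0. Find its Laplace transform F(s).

L{cos(6t)} = s/(s^2 + 36).
Then apply L{t^2·g(t)} = (-1)^2 d^2/ds^2[G(s)] with G(s) = s/(s^2 + 36):
differentiating 2 times and applying the sign gives 2*s*(s^2 - 108)/(s^2 + 36)^3.

F(s) = 2*s*(s^2 - 108)/(s^2 + 36)^3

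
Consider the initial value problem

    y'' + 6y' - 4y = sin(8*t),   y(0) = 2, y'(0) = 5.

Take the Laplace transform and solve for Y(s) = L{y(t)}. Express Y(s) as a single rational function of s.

Laplace-transform each side.
Using L{y''} = s^2 Y - s·y(0) - y'(0) and L{y'} = sY - y(0), with y(0) = 2, y'(0) = 5, the left side becomes (s^2 + 6*s - 4)Y - (2*s + 17).
The right side is L{sin(8*t)} = 8/(s^2 + 64).
So (s^2 + 6*s - 4)Y = 8/(s^2 + 64) + (2*s + 17).
Solve for Y(s) and write it as one ratio of polynomials.

Y(s) = (2*s^3 + 17*s^2 + 128*s + 1096)/(s^4 + 6*s^3 + 60*s^2 + 384*s - 256)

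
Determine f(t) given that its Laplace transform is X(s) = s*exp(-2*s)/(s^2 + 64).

f(t) = Heaviside(t - 2)*(cos(8*t - 16))

The factor e^(-2s) signals a time shift by c = 2 (second shifting theorem).
L{cos(8t)} = s/(s^2 + 64), so L^-1{s/(s^2 + 64)} = cos(8*t).
Hence the inverse is u(t - 2) times that function evaluated at t - 2.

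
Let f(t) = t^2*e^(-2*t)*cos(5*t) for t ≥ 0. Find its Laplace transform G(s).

G(s) = 2*(s + 2)*(s^2 + 4*s - 71)/(s^2 + 4*s + 29)^3

L{cos(5t)} = s/(s^2 + 25).
Multiplying by e^(-2t) shifts s → s + 2, so L{e^(-2*t)*cos(5*t)} = (s + 2)/((s + 2)^2 + 25).
Then apply L{t^2·g(t)} = (-1)^2 d^2/ds^2[H(s)] with H(s) = (s + 2)/((s + 2)^2 + 25):
differentiating 2 times and applying the sign gives 2*(s + 2)*(s^2 + 4*s - 71)/(s^2 + 4*s + 29)^3.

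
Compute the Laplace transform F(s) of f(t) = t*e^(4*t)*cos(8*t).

L{cos(8t)} = s/(s^2 + 64).
Multiplying by e^(4t) shifts s → s - 4, so L{e^(4*t)*cos(8*t)} = (s - 4)/((s - 4)^2 + 64).
Then apply L{t·g(t)} = -d/ds[G(s)] with G(s) = (s - 4)/((s - 4)^2 + 64):
differentiating 1 time and applying the sign gives (s - 12)*(s + 4)/(s^2 - 8*s + 80)^2.

F(s) = (s - 12)*(s + 4)/(s^2 - 8*s + 80)^2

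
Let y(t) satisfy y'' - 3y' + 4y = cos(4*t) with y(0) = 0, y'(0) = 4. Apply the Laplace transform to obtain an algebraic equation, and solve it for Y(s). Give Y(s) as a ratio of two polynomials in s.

Y(s) = (4*s^2 + s + 64)/(s^4 - 3*s^3 + 20*s^2 - 48*s + 64)

Transform both sides with L{·}.
With L{y''} = s^2 Y - s·y(0) - y'(0) and L{y'} = sY - y(0), with y(0) = 0, y'(0) = 4: the LHS transforms to (s^2 - 3*s + 4)Y - (4).
The right side is L{cos(4*t)} = s/(s^2 + 16).
So (s^2 - 3*s + 4)Y = s/(s^2 + 16) + (4).
Isolate Y and clear denominators.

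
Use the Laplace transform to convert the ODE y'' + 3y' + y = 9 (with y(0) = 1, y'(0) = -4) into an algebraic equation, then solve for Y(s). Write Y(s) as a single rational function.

Take the Laplace transform of both sides.
Using L{y''} = s^2 Y - s·y(0) - y'(0) and L{y'} = sY - y(0), with y(0) = 1, y'(0) = -4, the left side becomes (s^2 + 3*s + 1)Y - (s - 1).
The right side is L{9} = 9/s.
So (s^2 + 3*s + 1)Y = 9/s + (s - 1).
Isolate Y and clear denominators.

Y(s) = (s^2 - s + 9)/(s^3 + 3*s^2 + s)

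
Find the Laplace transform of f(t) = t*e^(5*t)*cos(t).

(s - 6)*(s - 4)/(s^2 - 10*s + 26)^2

L{cos(t)} = s/(s^2 + 1).
Multiplying by e^(5t) shifts s → s - 5, so L{e^(5*t)*cos(t)} = (s - 5)/((s - 5)^2 + 1).
Then apply L{t·g(t)} = -d/ds[G(s)] with G(s) = (s - 5)/((s - 5)^2 + 1):
differentiating 1 time and applying the sign gives (s - 6)*(s - 4)/(s^2 - 10*s + 26)^2.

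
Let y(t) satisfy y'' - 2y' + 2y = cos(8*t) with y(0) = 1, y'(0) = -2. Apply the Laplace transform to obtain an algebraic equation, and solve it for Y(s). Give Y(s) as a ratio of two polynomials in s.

Take the Laplace transform of both sides.
Using L{y''} = s^2 Y - s·y(0) - y'(0) and L{y'} = sY - y(0), with y(0) = 1, y'(0) = -2, the left side becomes (s^2 - 2*s + 2)Y - (s - 4).
The right side is L{cos(8*t)} = s/(s^2 + 64).
So (s^2 - 2*s + 2)Y = s/(s^2 + 64) + (s - 4).
Isolate Y and clear denominators.

Y(s) = (s^3 - 4*s^2 + 65*s - 256)/(s^4 - 2*s^3 + 66*s^2 - 128*s + 128)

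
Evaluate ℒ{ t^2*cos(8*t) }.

L{cos(8t)} = s/(s^2 + 64).
Then apply L{t^2·g(t)} = (-1)^2 d^2/ds^2[G(s)] with G(s) = s/(s^2 + 64):
differentiating 2 times and applying the sign gives 2*s*(s^2 - 192)/(s^2 + 64)^3.

2*s*(s^2 - 192)/(s^2 + 64)^3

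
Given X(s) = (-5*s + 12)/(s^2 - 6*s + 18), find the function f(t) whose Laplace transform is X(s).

Complete the square in the denominator: s^2 - 6*s + 18 = (s - 3)^2 + 3^2.
Split the numerator to match: -5*s + 12 = -5·(s - 3) - 1·3.
Invert each term: -5·(s - 3)/((s - 3)^2 + 9) ↔ -5e^(3t)cos(3t); -1·3/((s - 3)^2 + 9) ↔ -e^(3t)sin(3t).

f(t) = -exp(3*t)*sin(3*t) - 5*exp(3*t)*cos(3*t)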